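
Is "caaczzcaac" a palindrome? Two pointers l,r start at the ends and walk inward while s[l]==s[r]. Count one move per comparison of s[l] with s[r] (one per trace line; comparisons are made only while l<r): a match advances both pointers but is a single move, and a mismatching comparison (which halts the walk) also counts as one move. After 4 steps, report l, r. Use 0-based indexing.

l=4, r=5

l=0 r=9: 'c'=='c', l++,r--
l=1 r=8: 'a'=='a', l++,r--
l=2 r=7: 'a'=='a', l++,r--
l=3 r=6: 'c'=='c', l++,r--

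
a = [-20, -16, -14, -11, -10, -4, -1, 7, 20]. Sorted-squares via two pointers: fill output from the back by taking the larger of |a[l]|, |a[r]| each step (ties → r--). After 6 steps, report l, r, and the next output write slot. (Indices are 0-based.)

l=5, r=7, next write slot=2

[0,8] |-20|<=|20| out[8]=400 → r--
[0,7] |-20|>|7| out[7]=400 → l++
[1,7] |-16|>|7| out[6]=256 → l++
[2,7] |-14|>|7| out[5]=196 → l++
[3,7] |-11|>|7| out[4]=121 → l++
[4,7] |-10|>|7| out[3]=100 → l++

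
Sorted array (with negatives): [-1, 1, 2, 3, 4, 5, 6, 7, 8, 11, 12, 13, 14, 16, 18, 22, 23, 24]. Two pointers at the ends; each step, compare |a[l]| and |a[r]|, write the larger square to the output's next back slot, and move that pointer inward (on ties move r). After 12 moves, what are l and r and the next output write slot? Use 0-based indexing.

l=0, r=5, next write slot=5

[0,17] |-1|<=|24| out[17]=576 → r--
[0,16] |-1|<=|23| out[16]=529 → r--
[0,15] |-1|<=|22| out[15]=484 → r--
[0,14] |-1|<=|18| out[14]=324 → r--
[0,13] |-1|<=|16| out[13]=256 → r--
[0,12] |-1|<=|14| out[12]=196 → r--
[0,11] |-1|<=|13| out[11]=169 → r--
[0,10] |-1|<=|12| out[10]=144 → r--
[0,9] |-1|<=|11| out[9]=121 → r--
[0,8] |-1|<=|8| out[8]=64 → r--
[0,7] |-1|<=|7| out[7]=49 → r--
[0,6] |-1|<=|6| out[6]=36 → r--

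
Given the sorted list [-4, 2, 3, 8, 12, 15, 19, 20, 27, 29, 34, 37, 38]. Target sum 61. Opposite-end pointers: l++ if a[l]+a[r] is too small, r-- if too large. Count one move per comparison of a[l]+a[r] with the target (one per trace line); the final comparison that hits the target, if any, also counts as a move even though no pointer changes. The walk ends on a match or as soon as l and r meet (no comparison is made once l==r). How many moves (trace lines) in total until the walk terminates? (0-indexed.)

11 moves

l=0 r=12: -4+38=34 <61, l++
l=1 r=12: 2+38=40 <61, l++
l=2 r=12: 3+38=41 <61, l++
l=3 r=12: 8+38=46 <61, l++
l=4 r=12: 12+38=50 <61, l++
l=5 r=12: 15+38=53 <61, l++
l=6 r=12: 19+38=57 <61, l++
l=7 r=12: 20+38=58 <61, l++
l=8 r=12: 27+38=65 >61, r--
l=8 r=11: 27+37=64 >61, r--
l=8 r=10: 27+34=61, found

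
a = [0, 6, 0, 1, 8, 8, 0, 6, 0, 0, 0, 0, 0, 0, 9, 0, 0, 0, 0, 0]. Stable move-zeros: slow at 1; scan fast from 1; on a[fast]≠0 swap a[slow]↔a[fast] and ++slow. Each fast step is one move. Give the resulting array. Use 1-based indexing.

[6, 1, 8, 8, 6, 9, 0, 0, 0, 0, 0, 0, 0, 0, 0, 0, 0, 0, 0, 0]

slow=1 fast=1: a[fast]=0, fast++
slow=1 fast=2: a[fast]=6≠0 swap→a[1]=6, slow++,fast++
slow=2 fast=3: a[fast]=0, fast++
slow=2 fast=4: a[fast]=1≠0 swap→a[2]=1, slow++,fast++
slow=3 fast=5: a[fast]=8≠0 swap→a[3]=8, slow++,fast++
slow=4 fast=6: a[fast]=8≠0 swap→a[4]=8, slow++,fast++
slow=5 fast=7: a[fast]=0, fast++
slow=5 fast=8: a[fast]=6≠0 swap→a[5]=6, slow++,fast++
slow=6 fast=9: a[fast]=0, fast++
slow=6 fast=10: a[fast]=0, fast++
slow=6 fast=11: a[fast]=0, fast++
slow=6 fast=12: a[fast]=0, fast++
slow=6 fast=13: a[fast]=0, fast++
slow=6 fast=14: a[fast]=0, fast++
slow=6 fast=15: a[fast]=9≠0 swap→a[6]=9, slow++,fast++
slow=7 fast=16: a[fast]=0, fast++
slow=7 fast=17: a[fast]=0, fast++
slow=7 fast=18: a[fast]=0, fast++
slow=7 fast=19: a[fast]=0, fast++
slow=7 fast=20: a[fast]=0, fast++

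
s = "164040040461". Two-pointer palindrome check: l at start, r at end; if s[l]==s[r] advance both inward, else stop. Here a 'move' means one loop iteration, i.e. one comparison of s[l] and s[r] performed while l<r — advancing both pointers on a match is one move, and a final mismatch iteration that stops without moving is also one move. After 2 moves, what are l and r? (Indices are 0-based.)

l=2, r=9

[0,11] '1'=='1' → l++,r--
[1,10] '6'=='6' → l++,r--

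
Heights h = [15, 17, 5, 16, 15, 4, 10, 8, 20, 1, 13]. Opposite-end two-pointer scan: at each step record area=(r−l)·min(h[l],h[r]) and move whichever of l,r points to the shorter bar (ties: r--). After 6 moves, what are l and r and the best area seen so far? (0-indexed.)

l=4, r=8, best area=130

l=0 r=10: min(15,13)*10=130 best=130 *, r--
l=0 r=9: min(15,1)*9=9 best=130, r--
l=0 r=8: min(15,20)*8=120 best=130, l++
l=1 r=8: min(17,20)*7=119 best=130, l++
l=2 r=8: min(5,20)*6=30 best=130, l++
l=3 r=8: min(16,20)*5=80 best=130, l++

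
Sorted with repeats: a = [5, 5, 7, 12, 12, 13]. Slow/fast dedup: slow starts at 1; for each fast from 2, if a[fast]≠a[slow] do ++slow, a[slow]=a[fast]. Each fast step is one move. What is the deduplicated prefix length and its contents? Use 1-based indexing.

length 4; prefix = [5, 7, 12, 13]

slow=1 fast=2: a[fast]=5=a[slow] dup, fast++
slow=1 fast=3: a[fast]=7≠a[slow]=5 write a[2]=7, slow++,fast++
slow=2 fast=4: a[fast]=12≠a[slow]=7 write a[3]=12, slow++,fast++
slow=3 fast=5: a[fast]=12=a[slow] dup, fast++
slow=3 fast=6: a[fast]=13≠a[slow]=12 write a[4]=13, slow++,fast++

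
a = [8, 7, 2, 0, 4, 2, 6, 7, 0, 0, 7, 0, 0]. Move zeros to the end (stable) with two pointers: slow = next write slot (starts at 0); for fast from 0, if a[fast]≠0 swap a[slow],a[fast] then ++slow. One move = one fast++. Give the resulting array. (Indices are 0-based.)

[8, 7, 2, 4, 2, 6, 7, 7, 0, 0, 0, 0, 0]

(s=0,f=0) a[fast]=8≠0 swap→a[0]=8 → slow++,fast++
(s=1,f=1) a[fast]=7≠0 swap→a[1]=7 → slow++,fast++
(s=2,f=2) a[fast]=2≠0 swap→a[2]=2 → slow++,fast++
(s=3,f=3) a[fast]=0 → fast++
(s=3,f=4) a[fast]=4≠0 swap→a[3]=4 → slow++,fast++
(s=4,f=5) a[fast]=2≠0 swap→a[4]=2 → slow++,fast++
(s=5,f=6) a[fast]=6≠0 swap→a[5]=6 → slow++,fast++
(s=6,f=7) a[fast]=7≠0 swap→a[6]=7 → slow++,fast++
(s=7,f=8) a[fast]=0 → fast++
(s=7,f=9) a[fast]=0 → fast++
(s=7,f=10) a[fast]=7≠0 swap→a[7]=7 → slow++,fast++
(s=8,f=11) a[fast]=0 → fast++
(s=8,f=12) a[fast]=0 → fast++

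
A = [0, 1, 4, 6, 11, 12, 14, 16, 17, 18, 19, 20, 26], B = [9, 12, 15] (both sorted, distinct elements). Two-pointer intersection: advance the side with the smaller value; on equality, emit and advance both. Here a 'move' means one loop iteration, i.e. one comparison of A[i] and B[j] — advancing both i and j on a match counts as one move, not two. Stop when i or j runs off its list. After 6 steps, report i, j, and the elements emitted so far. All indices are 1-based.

i=6, j=2, emitted=[]

i=1 j=1: 0<9, i++
i=2 j=1: 1<9, i++
i=3 j=1: 4<9, i++
i=4 j=1: 6<9, i++
i=5 j=1: 11>9, j++
i=5 j=2: 11<12, i++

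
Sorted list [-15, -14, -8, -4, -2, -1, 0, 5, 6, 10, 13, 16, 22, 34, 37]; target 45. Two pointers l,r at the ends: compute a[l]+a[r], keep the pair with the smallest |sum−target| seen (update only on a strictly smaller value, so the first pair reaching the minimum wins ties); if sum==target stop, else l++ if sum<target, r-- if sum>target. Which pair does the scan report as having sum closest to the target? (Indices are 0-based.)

[0,14] -15+37=22 d=23 * → l++
[1,14] -14+37=23 d=22 * → l++
[2,14] -8+37=29 d=16 * → l++
[3,14] -4+37=33 d=12 * → l++
[4,14] -2+37=35 d=10 * → l++
[5,14] -1+37=36 d=9 * → l++
[6,14] 0+37=37 d=8 * → l++
[7,14] 5+37=42 d=3 * → l++
[8,14] 6+37=43 d=2 * → l++
[9,14] 10+37=47 d=2 → r--
[9,13] 10+34=44 d=1 * → l++
[10,13] 13+34=47 d=2 → r--
[10,12] 13+22=35 d=10 → l++
[11,12] 16+22=38 d=7 → l++

pair (10, 34) with sum 44 (|Δ|=1)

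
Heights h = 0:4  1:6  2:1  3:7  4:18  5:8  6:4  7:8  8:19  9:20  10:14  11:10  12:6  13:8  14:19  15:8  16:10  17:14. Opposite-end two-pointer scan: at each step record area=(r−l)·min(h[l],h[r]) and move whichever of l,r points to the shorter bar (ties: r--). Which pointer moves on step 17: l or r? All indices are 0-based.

l=0 r=17: min(4,14)*17=68 best=68 *, l++
l=1 r=17: min(6,14)*16=96 best=96 *, l++
l=2 r=17: min(1,14)*15=15 best=96, l++
l=3 r=17: min(7,14)*14=98 best=98 *, l++
l=4 r=17: min(18,14)*13=182 best=182 *, r--
l=4 r=16: min(18,10)*12=120 best=182, r--
l=4 r=15: min(18,8)*11=88 best=182, r--
l=4 r=14: min(18,19)*10=180 best=182, l++
l=5 r=14: min(8,19)*9=72 best=182, l++
l=6 r=14: min(4,19)*8=32 best=182, l++
l=7 r=14: min(8,19)*7=56 best=182, l++
l=8 r=14: min(19,19)*6=114 best=182, r--
l=8 r=13: min(19,8)*5=40 best=182, r--
l=8 r=12: min(19,6)*4=24 best=182, r--
l=8 r=11: min(19,10)*3=30 best=182, r--
l=8 r=10: min(19,14)*2=28 best=182, r--
l=8 r=9: min(19,20)*1=19 best=182, l++

l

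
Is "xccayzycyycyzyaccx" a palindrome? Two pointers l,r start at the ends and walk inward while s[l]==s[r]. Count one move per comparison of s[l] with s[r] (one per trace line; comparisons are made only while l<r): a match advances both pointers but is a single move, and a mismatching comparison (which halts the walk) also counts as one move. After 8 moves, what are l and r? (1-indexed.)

l=9, r=10

l=1 r=18: 'x'=='x', l++,r--
l=2 r=17: 'c'=='c', l++,r--
l=3 r=16: 'c'=='c', l++,r--
l=4 r=15: 'a'=='a', l++,r--
l=5 r=14: 'y'=='y', l++,r--
l=6 r=13: 'z'=='z', l++,r--
l=7 r=12: 'y'=='y', l++,r--
l=8 r=11: 'c'=='c', l++,r--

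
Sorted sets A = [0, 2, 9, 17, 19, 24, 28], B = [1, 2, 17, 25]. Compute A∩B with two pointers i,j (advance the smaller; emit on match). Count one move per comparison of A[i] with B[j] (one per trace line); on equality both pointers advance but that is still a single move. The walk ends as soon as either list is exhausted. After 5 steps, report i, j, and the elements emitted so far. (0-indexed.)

[i=0,j=0] 0<1 → i++
[i=1,j=0] 2>1 → j++
[i=1,j=1] 2==2 emit → i++,j++
[i=2,j=2] 9<17 → i++
[i=3,j=2] 17==17 emit → i++,j++

i=4, j=3, emitted=[2, 17]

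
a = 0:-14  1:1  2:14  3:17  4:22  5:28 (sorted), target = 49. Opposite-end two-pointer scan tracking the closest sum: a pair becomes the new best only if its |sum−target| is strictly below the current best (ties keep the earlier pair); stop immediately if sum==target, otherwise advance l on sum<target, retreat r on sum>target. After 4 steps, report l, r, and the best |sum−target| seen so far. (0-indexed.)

l=4, r=5, best |Δ|=4

l=0 r=5: -14+28=14 d=35 *, l++
l=1 r=5: 1+28=29 d=20 *, l++
l=2 r=5: 14+28=42 d=7 *, l++
l=3 r=5: 17+28=45 d=4 *, l++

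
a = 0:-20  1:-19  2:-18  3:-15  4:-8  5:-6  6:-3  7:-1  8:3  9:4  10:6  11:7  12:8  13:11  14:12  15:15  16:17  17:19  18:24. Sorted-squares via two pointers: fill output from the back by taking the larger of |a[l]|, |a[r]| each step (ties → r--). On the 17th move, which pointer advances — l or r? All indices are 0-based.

[0,18] |-20|<=|24| out[18]=576 → r--
[0,17] |-20|>|19| out[17]=400 → l++
[1,17] |-19|<=|19| out[16]=361 → r--
[1,16] |-19|>|17| out[15]=361 → l++
[2,16] |-18|>|17| out[14]=324 → l++
[3,16] |-15|<=|17| out[13]=289 → r--
[3,15] |-15|<=|15| out[12]=225 → r--
[3,14] |-15|>|12| out[11]=225 → l++
[4,14] |-8|<=|12| out[10]=144 → r--
[4,13] |-8|<=|11| out[9]=121 → r--
[4,12] |-8|<=|8| out[8]=64 → r--
[4,11] |-8|>|7| out[7]=64 → l++
[5,11] |-6|<=|7| out[6]=49 → r--
[5,10] |-6|<=|6| out[5]=36 → r--
[5,9] |-6|>|4| out[4]=36 → l++
[6,9] |-3|<=|4| out[3]=16 → r--
[6,8] |-3|<=|3| out[2]=9 → r--

r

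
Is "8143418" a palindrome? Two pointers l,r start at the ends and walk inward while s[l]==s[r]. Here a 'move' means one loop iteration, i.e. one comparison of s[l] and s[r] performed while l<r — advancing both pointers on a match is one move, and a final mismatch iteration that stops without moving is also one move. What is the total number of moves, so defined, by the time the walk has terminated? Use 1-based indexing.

[1,7] '8'=='8' → l++,r--
[2,6] '1'=='1' → l++,r--
[3,5] '4'=='4' → l++,r--

3 moves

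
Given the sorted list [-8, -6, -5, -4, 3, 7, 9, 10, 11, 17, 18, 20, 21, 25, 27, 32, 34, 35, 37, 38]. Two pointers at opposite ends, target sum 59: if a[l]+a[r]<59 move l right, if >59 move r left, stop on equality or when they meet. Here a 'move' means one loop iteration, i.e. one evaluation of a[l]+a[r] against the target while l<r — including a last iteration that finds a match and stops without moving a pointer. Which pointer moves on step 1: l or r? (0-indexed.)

l

[0,19] -8+38=30 <59 → l++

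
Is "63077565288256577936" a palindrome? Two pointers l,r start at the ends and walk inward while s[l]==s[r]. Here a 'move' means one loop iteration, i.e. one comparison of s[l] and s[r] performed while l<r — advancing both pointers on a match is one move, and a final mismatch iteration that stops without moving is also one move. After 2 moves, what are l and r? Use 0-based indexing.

l=2, r=17

[0,19] '6'=='6' → l++,r--
[1,18] '3'=='3' → l++,r--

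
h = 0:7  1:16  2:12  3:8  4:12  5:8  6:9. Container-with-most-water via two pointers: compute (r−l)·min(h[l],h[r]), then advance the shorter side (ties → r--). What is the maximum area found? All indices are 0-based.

max area = 45

[0,6] min(7,9)*6=42 best=42 * → l++
[1,6] min(16,9)*5=45 best=45 * → r--
[1,5] min(16,8)*4=32 best=45 → r--
[1,4] min(16,12)*3=36 best=45 → r--
[1,3] min(16,8)*2=16 best=45 → r--
[1,2] min(16,12)*1=12 best=45 → r--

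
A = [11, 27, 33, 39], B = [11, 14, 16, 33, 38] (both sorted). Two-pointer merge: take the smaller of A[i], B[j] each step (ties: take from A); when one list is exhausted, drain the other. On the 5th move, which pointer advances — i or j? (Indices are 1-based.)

i=1 j=1: A[i]=11<=B[j]=11 take 11, i++
i=2 j=1: A[i]=27>B[j]=11 take 11, j++
i=2 j=2: A[i]=27>B[j]=14 take 14, j++
i=2 j=3: A[i]=27>B[j]=16 take 16, j++
i=2 j=4: A[i]=27<=B[j]=33 take 27, i++

i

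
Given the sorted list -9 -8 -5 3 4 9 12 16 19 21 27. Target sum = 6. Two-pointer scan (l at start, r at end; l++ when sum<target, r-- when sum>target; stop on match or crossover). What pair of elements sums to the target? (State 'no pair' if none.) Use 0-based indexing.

[0,10] -9+27=18 >6 → r--
[0,9] -9+21=12 >6 → r--
[0,8] -9+19=10 >6 → r--
[0,7] -9+16=7 >6 → r--
[0,6] -9+12=3 <6 → l++
[1,6] -8+12=4 <6 → l++
[2,6] -5+12=7 >6 → r--
[2,5] -5+9=4 <6 → l++
[3,5] 3+9=12 >6 → r--
[3,4] 3+4=7 >6 → r--

no pair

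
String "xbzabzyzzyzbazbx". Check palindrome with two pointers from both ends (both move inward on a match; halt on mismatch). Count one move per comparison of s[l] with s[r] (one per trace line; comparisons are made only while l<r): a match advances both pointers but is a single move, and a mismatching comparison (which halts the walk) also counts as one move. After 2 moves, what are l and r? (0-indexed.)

l=0 r=15: 'x'=='x', l++,r--
l=1 r=14: 'b'=='b', l++,r--

l=2, r=13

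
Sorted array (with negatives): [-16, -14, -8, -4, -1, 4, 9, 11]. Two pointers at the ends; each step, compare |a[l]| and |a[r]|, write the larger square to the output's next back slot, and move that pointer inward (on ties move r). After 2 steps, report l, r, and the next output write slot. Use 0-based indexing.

l=2, r=7, next write slot=5

l=0 r=7: |-16|>|11| out[7]=256, l++
l=1 r=7: |-14|>|11| out[6]=196, l++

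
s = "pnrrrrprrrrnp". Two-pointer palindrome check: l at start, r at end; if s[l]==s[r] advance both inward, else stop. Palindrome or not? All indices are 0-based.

palindrome

l=0 r=12: 'p'=='p', l++,r--
l=1 r=11: 'n'=='n', l++,r--
l=2 r=10: 'r'=='r', l++,r--
l=3 r=9: 'r'=='r', l++,r--
l=4 r=8: 'r'=='r', l++,r--
l=5 r=7: 'r'=='r', l++,r--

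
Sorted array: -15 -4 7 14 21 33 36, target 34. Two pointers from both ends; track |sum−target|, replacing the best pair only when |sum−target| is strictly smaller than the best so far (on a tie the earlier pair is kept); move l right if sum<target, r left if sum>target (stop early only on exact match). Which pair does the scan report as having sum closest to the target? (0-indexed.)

[0,6] -15+36=21 d=13 * → l++
[1,6] -4+36=32 d=2 * → l++
[2,6] 7+36=43 d=9 → r--
[2,5] 7+33=40 d=6 → r--
[2,4] 7+21=28 d=6 → l++
[3,4] 14+21=35 d=1 * → r--

pair (14, 21) with sum 35 (|Δ|=1)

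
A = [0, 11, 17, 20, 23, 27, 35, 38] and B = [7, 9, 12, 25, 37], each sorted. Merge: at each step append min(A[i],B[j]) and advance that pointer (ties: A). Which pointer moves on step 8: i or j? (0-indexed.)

i

[i=0,j=0] A[i]=0<=B[j]=7 take 0 → i++
[i=1,j=0] A[i]=11>B[j]=7 take 7 → j++
[i=1,j=1] A[i]=11>B[j]=9 take 9 → j++
[i=1,j=2] A[i]=11<=B[j]=12 take 11 → i++
[i=2,j=2] A[i]=17>B[j]=12 take 12 → j++
[i=2,j=3] A[i]=17<=B[j]=25 take 17 → i++
[i=3,j=3] A[i]=20<=B[j]=25 take 20 → i++
[i=4,j=3] A[i]=23<=B[j]=25 take 23 → i++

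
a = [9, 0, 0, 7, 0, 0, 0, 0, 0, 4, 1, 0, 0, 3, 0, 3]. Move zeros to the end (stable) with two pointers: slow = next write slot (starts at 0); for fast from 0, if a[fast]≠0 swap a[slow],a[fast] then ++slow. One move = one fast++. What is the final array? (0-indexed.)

(s=0,f=0) a[fast]=9≠0 swap→a[0]=9 → slow++,fast++
(s=1,f=1) a[fast]=0 → fast++
(s=1,f=2) a[fast]=0 → fast++
(s=1,f=3) a[fast]=7≠0 swap→a[1]=7 → slow++,fast++
(s=2,f=4) a[fast]=0 → fast++
(s=2,f=5) a[fast]=0 → fast++
(s=2,f=6) a[fast]=0 → fast++
(s=2,f=7) a[fast]=0 → fast++
(s=2,f=8) a[fast]=0 → fast++
(s=2,f=9) a[fast]=4≠0 swap→a[2]=4 → slow++,fast++
(s=3,f=10) a[fast]=1≠0 swap→a[3]=1 → slow++,fast++
(s=4,f=11) a[fast]=0 → fast++
(s=4,f=12) a[fast]=0 → fast++
(s=4,f=13) a[fast]=3≠0 swap→a[4]=3 → slow++,fast++
(s=5,f=14) a[fast]=0 → fast++
(s=5,f=15) a[fast]=3≠0 swap→a[5]=3 → slow++,fast++

[9, 7, 4, 1, 3, 3, 0, 0, 0, 0, 0, 0, 0, 0, 0, 0]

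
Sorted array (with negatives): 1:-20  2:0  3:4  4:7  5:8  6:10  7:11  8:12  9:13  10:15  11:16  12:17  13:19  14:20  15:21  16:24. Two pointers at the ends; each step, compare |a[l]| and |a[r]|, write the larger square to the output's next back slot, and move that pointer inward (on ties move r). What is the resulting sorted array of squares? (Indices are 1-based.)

[1,16] |-20|<=|24| out[16]=576 → r--
[1,15] |-20|<=|21| out[15]=441 → r--
[1,14] |-20|<=|20| out[14]=400 → r--
[1,13] |-20|>|19| out[13]=400 → l++
[2,13] |0|<=|19| out[12]=361 → r--
[2,12] |0|<=|17| out[11]=289 → r--
[2,11] |0|<=|16| out[10]=256 → r--
[2,10] |0|<=|15| out[9]=225 → r--
[2,9] |0|<=|13| out[8]=169 → r--
[2,8] |0|<=|12| out[7]=144 → r--
[2,7] |0|<=|11| out[6]=121 → r--
[2,6] |0|<=|10| out[5]=100 → r--
[2,5] |0|<=|8| out[4]=64 → r--
[2,4] |0|<=|7| out[3]=49 → r--
[2,3] |0|<=|4| out[2]=16 → r--
[2,2] |0|<=|0| out[1]=0 → r--

[0, 16, 49, 64, 100, 121, 144, 169, 225, 256, 289, 361, 400, 400, 441, 576]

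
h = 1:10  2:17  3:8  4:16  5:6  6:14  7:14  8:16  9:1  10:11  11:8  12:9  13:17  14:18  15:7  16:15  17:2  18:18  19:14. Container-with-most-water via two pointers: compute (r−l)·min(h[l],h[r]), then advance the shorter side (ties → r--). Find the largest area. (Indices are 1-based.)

l=1 r=19: min(10,14)*18=180 best=180 *, l++
l=2 r=19: min(17,14)*17=238 best=238 *, r--
l=2 r=18: min(17,18)*16=272 best=272 *, l++
l=3 r=18: min(8,18)*15=120 best=272, l++
l=4 r=18: min(16,18)*14=224 best=272, l++
l=5 r=18: min(6,18)*13=78 best=272, l++
l=6 r=18: min(14,18)*12=168 best=272, l++
l=7 r=18: min(14,18)*11=154 best=272, l++
l=8 r=18: min(16,18)*10=160 best=272, l++
l=9 r=18: min(1,18)*9=9 best=272, l++
l=10 r=18: min(11,18)*8=88 best=272, l++
l=11 r=18: min(8,18)*7=56 best=272, l++
l=12 r=18: min(9,18)*6=54 best=272, l++
l=13 r=18: min(17,18)*5=85 best=272, l++
l=14 r=18: min(18,18)*4=72 best=272, r--
l=14 r=17: min(18,2)*3=6 best=272, r--
l=14 r=16: min(18,15)*2=30 best=272, r--
l=14 r=15: min(18,7)*1=7 best=272, r--

max area = 272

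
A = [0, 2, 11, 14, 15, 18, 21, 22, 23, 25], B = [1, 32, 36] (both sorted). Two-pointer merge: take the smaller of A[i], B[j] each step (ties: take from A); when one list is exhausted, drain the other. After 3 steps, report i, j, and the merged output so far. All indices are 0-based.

i=2, j=1, merged so far=[0, 1, 2]

[i=0,j=0] A[i]=0<=B[j]=1 take 0 → i++
[i=1,j=0] A[i]=2>B[j]=1 take 1 → j++
[i=1,j=1] A[i]=2<=B[j]=32 take 2 → i++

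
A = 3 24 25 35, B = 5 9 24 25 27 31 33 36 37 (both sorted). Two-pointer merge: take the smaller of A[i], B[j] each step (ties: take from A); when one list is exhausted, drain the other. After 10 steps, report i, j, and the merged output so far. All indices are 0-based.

i=0 j=0: A[i]=3<=B[j]=5 take 3, i++
i=1 j=0: A[i]=24>B[j]=5 take 5, j++
i=1 j=1: A[i]=24>B[j]=9 take 9, j++
i=1 j=2: A[i]=24<=B[j]=24 take 24, i++
i=2 j=2: A[i]=25>B[j]=24 take 24, j++
i=2 j=3: A[i]=25<=B[j]=25 take 25, i++
i=3 j=3: A[i]=35>B[j]=25 take 25, j++
i=3 j=4: A[i]=35>B[j]=27 take 27, j++
i=3 j=5: A[i]=35>B[j]=31 take 31, j++
i=3 j=6: A[i]=35>B[j]=33 take 33, j++

i=3, j=7, merged so far=[3, 5, 9, 24, 24, 25, 25, 27, 31, 33]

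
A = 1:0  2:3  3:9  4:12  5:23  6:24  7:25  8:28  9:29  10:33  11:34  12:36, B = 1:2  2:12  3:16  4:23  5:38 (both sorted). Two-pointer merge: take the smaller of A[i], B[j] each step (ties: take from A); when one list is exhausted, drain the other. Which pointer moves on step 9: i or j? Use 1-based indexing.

i=1 j=1: A[i]=0<=B[j]=2 take 0, i++
i=2 j=1: A[i]=3>B[j]=2 take 2, j++
i=2 j=2: A[i]=3<=B[j]=12 take 3, i++
i=3 j=2: A[i]=9<=B[j]=12 take 9, i++
i=4 j=2: A[i]=12<=B[j]=12 take 12, i++
i=5 j=2: A[i]=23>B[j]=12 take 12, j++
i=5 j=3: A[i]=23>B[j]=16 take 16, j++
i=5 j=4: A[i]=23<=B[j]=23 take 23, i++
i=6 j=4: A[i]=24>B[j]=23 take 23, j++

j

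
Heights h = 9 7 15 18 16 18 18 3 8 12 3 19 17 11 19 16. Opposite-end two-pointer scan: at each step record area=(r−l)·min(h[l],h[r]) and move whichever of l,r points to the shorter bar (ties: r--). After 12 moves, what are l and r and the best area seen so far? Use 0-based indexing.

l=11, r=14, best area=198

[0,15] min(9,16)*15=135 best=135 * → l++
[1,15] min(7,16)*14=98 best=135 → l++
[2,15] min(15,16)*13=195 best=195 * → l++
[3,15] min(18,16)*12=192 best=195 → r--
[3,14] min(18,19)*11=198 best=198 * → l++
[4,14] min(16,19)*10=160 best=198 → l++
[5,14] min(18,19)*9=162 best=198 → l++
[6,14] min(18,19)*8=144 best=198 → l++
[7,14] min(3,19)*7=21 best=198 → l++
[8,14] min(8,19)*6=48 best=198 → l++
[9,14] min(12,19)*5=60 best=198 → l++
[10,14] min(3,19)*4=12 best=198 → l++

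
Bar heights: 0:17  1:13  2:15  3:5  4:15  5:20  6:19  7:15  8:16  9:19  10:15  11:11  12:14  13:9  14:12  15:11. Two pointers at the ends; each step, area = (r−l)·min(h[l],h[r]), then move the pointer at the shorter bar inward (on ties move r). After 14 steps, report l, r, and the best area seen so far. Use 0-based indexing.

[0,15] min(17,11)*15=165 best=165 * → r--
[0,14] min(17,12)*14=168 best=168 * → r--
[0,13] min(17,9)*13=117 best=168 → r--
[0,12] min(17,14)*12=168 best=168 → r--
[0,11] min(17,11)*11=121 best=168 → r--
[0,10] min(17,15)*10=150 best=168 → r--
[0,9] min(17,19)*9=153 best=168 → l++
[1,9] min(13,19)*8=104 best=168 → l++
[2,9] min(15,19)*7=105 best=168 → l++
[3,9] min(5,19)*6=30 best=168 → l++
[4,9] min(15,19)*5=75 best=168 → l++
[5,9] min(20,19)*4=76 best=168 → r--
[5,8] min(20,16)*3=48 best=168 → r--
[5,7] min(20,15)*2=30 best=168 → r--

l=5, r=6, best area=168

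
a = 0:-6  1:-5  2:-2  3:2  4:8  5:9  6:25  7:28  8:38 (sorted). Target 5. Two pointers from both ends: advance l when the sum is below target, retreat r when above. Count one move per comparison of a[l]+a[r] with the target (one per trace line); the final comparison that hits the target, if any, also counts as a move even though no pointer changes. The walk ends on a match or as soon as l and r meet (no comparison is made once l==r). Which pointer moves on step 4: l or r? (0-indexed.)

[0,8] -6+38=32 >5 → r--
[0,7] -6+28=22 >5 → r--
[0,6] -6+25=19 >5 → r--
[0,5] -6+9=3 <5 → l++

l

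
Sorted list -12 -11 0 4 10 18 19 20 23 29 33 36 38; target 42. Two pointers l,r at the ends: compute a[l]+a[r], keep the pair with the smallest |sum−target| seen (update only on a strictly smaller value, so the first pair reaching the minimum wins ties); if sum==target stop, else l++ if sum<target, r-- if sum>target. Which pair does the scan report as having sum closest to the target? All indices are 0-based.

pair (4, 38) with sum 42 (|Δ|=0)

[0,12] -12+38=26 d=16 * → l++
[1,12] -11+38=27 d=15 * → l++
[2,12] 0+38=38 d=4 * → l++
[3,12] 4+38=42 d=0 * → stop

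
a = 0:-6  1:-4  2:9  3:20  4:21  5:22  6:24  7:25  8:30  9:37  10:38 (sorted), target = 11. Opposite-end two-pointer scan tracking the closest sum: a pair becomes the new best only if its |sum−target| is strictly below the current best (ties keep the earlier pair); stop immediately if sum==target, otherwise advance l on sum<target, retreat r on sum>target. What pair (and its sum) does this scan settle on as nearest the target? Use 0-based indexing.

pair (-6, 20) with sum 14 (|Δ|=3)

l=0 r=10: -6+38=32 d=21 *, r--
l=0 r=9: -6+37=31 d=20 *, r--
l=0 r=8: -6+30=24 d=13 *, r--
l=0 r=7: -6+25=19 d=8 *, r--
l=0 r=6: -6+24=18 d=7 *, r--
l=0 r=5: -6+22=16 d=5 *, r--
l=0 r=4: -6+21=15 d=4 *, r--
l=0 r=3: -6+20=14 d=3 *, r--
l=0 r=2: -6+9=3 d=8, l++
l=1 r=2: -4+9=5 d=6, l++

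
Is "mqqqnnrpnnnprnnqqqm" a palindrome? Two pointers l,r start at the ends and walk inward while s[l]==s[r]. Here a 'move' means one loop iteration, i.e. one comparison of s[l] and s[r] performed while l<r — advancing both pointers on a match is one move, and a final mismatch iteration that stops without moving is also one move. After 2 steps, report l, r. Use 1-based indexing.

l=3, r=17

[1,19] 'm'=='m' → l++,r--
[2,18] 'q'=='q' → l++,r--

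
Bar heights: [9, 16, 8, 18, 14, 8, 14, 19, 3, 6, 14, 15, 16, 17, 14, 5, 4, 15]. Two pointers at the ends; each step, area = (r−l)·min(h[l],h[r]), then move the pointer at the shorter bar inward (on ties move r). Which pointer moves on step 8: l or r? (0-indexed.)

r

[0,17] min(9,15)*17=153 best=153 * → l++
[1,17] min(16,15)*16=240 best=240 * → r--
[1,16] min(16,4)*15=60 best=240 → r--
[1,15] min(16,5)*14=70 best=240 → r--
[1,14] min(16,14)*13=182 best=240 → r--
[1,13] min(16,17)*12=192 best=240 → l++
[2,13] min(8,17)*11=88 best=240 → l++
[3,13] min(18,17)*10=170 best=240 → r--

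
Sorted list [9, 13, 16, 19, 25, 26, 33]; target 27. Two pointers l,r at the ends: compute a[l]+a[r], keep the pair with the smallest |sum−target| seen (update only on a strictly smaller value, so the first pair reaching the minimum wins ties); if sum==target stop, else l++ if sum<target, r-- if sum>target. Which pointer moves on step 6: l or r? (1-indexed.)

l=1 r=7: 9+33=42 d=15 *, r--
l=1 r=6: 9+26=35 d=8 *, r--
l=1 r=5: 9+25=34 d=7 *, r--
l=1 r=4: 9+19=28 d=1 *, r--
l=1 r=3: 9+16=25 d=2, l++
l=2 r=3: 13+16=29 d=2, r--

r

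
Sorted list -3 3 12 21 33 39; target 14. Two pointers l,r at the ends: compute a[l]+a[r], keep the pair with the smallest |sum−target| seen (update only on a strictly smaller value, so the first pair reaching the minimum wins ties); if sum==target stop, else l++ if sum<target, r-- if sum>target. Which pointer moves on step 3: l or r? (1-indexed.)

r

l=1 r=6: -3+39=36 d=22 *, r--
l=1 r=5: -3+33=30 d=16 *, r--
l=1 r=4: -3+21=18 d=4 *, r--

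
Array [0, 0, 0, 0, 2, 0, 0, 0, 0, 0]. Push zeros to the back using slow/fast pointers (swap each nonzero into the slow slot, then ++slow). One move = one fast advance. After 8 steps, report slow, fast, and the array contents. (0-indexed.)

slow=1, fast=8, a=[2, 0, 0, 0, 0, 0, 0, 0, 0, 0]

(s=0,f=0) a[fast]=0 → fast++
(s=0,f=1) a[fast]=0 → fast++
(s=0,f=2) a[fast]=0 → fast++
(s=0,f=3) a[fast]=0 → fast++
(s=0,f=4) a[fast]=2≠0 swap→a[0]=2 → slow++,fast++
(s=1,f=5) a[fast]=0 → fast++
(s=1,f=6) a[fast]=0 → fast++
(s=1,f=7) a[fast]=0 → fast++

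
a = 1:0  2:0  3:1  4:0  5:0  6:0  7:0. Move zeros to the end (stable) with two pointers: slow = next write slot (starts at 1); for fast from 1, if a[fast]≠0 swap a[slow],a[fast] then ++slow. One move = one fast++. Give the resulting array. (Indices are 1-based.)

[1, 0, 0, 0, 0, 0, 0]

(s=1,f=1) a[fast]=0 → fast++
(s=1,f=2) a[fast]=0 → fast++
(s=1,f=3) a[fast]=1≠0 swap→a[1]=1 → slow++,fast++
(s=2,f=4) a[fast]=0 → fast++
(s=2,f=5) a[fast]=0 → fast++
(s=2,f=6) a[fast]=0 → fast++
(s=2,f=7) a[fast]=0 → fast++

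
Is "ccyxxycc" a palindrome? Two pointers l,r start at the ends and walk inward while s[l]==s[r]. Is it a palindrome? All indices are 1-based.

[1,8] 'c'=='c' → l++,r--
[2,7] 'c'=='c' → l++,r--
[3,6] 'y'=='y' → l++,r--
[4,5] 'x'=='x' → l++,r--

palindrome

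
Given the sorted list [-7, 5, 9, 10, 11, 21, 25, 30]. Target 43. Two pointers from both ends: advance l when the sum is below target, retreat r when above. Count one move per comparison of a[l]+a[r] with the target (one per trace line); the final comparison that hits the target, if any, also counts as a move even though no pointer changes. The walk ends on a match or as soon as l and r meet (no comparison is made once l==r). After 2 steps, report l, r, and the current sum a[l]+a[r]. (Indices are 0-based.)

[0,7] -7+30=23 <43 → l++
[1,7] 5+30=35 <43 → l++

l=2, r=7, sum=39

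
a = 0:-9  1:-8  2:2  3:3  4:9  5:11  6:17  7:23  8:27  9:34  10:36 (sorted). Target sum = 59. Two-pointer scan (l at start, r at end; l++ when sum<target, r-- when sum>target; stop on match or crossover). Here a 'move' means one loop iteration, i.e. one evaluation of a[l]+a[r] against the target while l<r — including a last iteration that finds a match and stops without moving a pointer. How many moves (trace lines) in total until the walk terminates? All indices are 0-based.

8 moves

l=0 r=10: -9+36=27 <59, l++
l=1 r=10: -8+36=28 <59, l++
l=2 r=10: 2+36=38 <59, l++
l=3 r=10: 3+36=39 <59, l++
l=4 r=10: 9+36=45 <59, l++
l=5 r=10: 11+36=47 <59, l++
l=6 r=10: 17+36=53 <59, l++
l=7 r=10: 23+36=59, found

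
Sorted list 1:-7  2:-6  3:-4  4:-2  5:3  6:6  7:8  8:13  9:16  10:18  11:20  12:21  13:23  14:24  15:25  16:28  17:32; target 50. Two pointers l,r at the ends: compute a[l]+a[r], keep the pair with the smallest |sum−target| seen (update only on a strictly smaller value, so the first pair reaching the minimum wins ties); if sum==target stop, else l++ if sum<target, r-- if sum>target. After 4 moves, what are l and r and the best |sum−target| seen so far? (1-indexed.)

[1,17] -7+32=25 d=25 * → l++
[2,17] -6+32=26 d=24 * → l++
[3,17] -4+32=28 d=22 * → l++
[4,17] -2+32=30 d=20 * → l++

l=5, r=17, best |Δ|=20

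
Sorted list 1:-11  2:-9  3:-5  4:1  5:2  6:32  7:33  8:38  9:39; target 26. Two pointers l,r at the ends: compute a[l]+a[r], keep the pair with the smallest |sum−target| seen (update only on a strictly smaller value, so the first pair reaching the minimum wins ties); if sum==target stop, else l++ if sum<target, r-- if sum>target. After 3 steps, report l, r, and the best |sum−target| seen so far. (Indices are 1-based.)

l=2, r=7, best |Δ|=1

l=1 r=9: -11+39=28 d=2 *, r--
l=1 r=8: -11+38=27 d=1 *, r--
l=1 r=7: -11+33=22 d=4, l++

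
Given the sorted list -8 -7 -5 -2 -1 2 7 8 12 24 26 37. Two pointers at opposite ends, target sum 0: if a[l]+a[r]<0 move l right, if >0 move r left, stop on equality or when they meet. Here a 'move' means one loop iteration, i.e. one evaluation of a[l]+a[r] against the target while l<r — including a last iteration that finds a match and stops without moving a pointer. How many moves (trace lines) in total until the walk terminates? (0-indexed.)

5 moves

l=0 r=11: -8+37=29 >0, r--
l=0 r=10: -8+26=18 >0, r--
l=0 r=9: -8+24=16 >0, r--
l=0 r=8: -8+12=4 >0, r--
l=0 r=7: -8+8=0, found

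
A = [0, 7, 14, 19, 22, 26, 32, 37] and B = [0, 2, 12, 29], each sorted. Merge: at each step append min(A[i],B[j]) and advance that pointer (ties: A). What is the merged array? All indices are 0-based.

i=0 j=0: A[i]=0<=B[j]=0 take 0, i++
i=1 j=0: A[i]=7>B[j]=0 take 0, j++
i=1 j=1: A[i]=7>B[j]=2 take 2, j++
i=1 j=2: A[i]=7<=B[j]=12 take 7, i++
i=2 j=2: A[i]=14>B[j]=12 take 12, j++
i=2 j=3: A[i]=14<=B[j]=29 take 14, i++
i=3 j=3: A[i]=19<=B[j]=29 take 19, i++
i=4 j=3: A[i]=22<=B[j]=29 take 22, i++
i=5 j=3: A[i]=26<=B[j]=29 take 26, i++
i=6 j=3: A[i]=32>B[j]=29 take 29, j++
i=6 j=4: B done, take A[i]=32, i++
i=7 j=4: B done, take A[i]=37, i++

[0, 0, 2, 7, 12, 14, 19, 22, 26, 29, 32, 37]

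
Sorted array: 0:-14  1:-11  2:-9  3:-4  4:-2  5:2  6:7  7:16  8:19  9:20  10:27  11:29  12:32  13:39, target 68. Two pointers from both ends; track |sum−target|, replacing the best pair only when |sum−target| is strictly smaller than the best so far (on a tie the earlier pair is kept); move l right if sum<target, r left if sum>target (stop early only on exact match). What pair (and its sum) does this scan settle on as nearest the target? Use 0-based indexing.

pair (29, 39) with sum 68 (|Δ|=0)

[0,13] -14+39=25 d=43 * → l++
[1,13] -11+39=28 d=40 * → l++
[2,13] -9+39=30 d=38 * → l++
[3,13] -4+39=35 d=33 * → l++
[4,13] -2+39=37 d=31 * → l++
[5,13] 2+39=41 d=27 * → l++
[6,13] 7+39=46 d=22 * → l++
[7,13] 16+39=55 d=13 * → l++
[8,13] 19+39=58 d=10 * → l++
[9,13] 20+39=59 d=9 * → l++
[10,13] 27+39=66 d=2 * → l++
[11,13] 29+39=68 d=0 * → stop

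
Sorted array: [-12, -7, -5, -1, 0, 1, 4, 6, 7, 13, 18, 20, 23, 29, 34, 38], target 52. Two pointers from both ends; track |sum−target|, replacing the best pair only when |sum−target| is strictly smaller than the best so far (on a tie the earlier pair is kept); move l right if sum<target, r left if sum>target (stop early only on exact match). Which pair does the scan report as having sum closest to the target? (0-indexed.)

pair (18, 34) with sum 52 (|Δ|=0)

l=0 r=15: -12+38=26 d=26 *, l++
l=1 r=15: -7+38=31 d=21 *, l++
l=2 r=15: -5+38=33 d=19 *, l++
l=3 r=15: -1+38=37 d=15 *, l++
l=4 r=15: 0+38=38 d=14 *, l++
l=5 r=15: 1+38=39 d=13 *, l++
l=6 r=15: 4+38=42 d=10 *, l++
l=7 r=15: 6+38=44 d=8 *, l++
l=8 r=15: 7+38=45 d=7 *, l++
l=9 r=15: 13+38=51 d=1 *, l++
l=10 r=15: 18+38=56 d=4, r--
l=10 r=14: 18+34=52 d=0 *, stop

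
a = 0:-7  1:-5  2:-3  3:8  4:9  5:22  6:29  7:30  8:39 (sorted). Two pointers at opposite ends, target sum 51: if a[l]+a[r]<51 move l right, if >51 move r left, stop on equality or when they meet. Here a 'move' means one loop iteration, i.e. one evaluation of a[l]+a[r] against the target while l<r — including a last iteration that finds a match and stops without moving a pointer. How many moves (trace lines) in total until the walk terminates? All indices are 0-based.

8 moves

l=0 r=8: -7+39=32 <51, l++
l=1 r=8: -5+39=34 <51, l++
l=2 r=8: -3+39=36 <51, l++
l=3 r=8: 8+39=47 <51, l++
l=4 r=8: 9+39=48 <51, l++
l=5 r=8: 22+39=61 >51, r--
l=5 r=7: 22+30=52 >51, r--
l=5 r=6: 22+29=51, found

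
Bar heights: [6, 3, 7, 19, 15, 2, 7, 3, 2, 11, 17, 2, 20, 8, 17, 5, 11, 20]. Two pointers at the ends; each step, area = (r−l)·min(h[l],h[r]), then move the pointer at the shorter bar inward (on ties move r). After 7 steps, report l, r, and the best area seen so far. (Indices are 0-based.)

l=7, r=17, best area=266

l=0 r=17: min(6,20)*17=102 best=102 *, l++
l=1 r=17: min(3,20)*16=48 best=102, l++
l=2 r=17: min(7,20)*15=105 best=105 *, l++
l=3 r=17: min(19,20)*14=266 best=266 *, l++
l=4 r=17: min(15,20)*13=195 best=266, l++
l=5 r=17: min(2,20)*12=24 best=266, l++
l=6 r=17: min(7,20)*11=77 best=266, l++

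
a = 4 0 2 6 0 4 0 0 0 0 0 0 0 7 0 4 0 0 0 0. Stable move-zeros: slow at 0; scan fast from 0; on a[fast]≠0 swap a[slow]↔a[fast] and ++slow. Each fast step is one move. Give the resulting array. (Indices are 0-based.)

slow=0 fast=0: a[fast]=4≠0 swap→a[0]=4, slow++,fast++
slow=1 fast=1: a[fast]=0, fast++
slow=1 fast=2: a[fast]=2≠0 swap→a[1]=2, slow++,fast++
slow=2 fast=3: a[fast]=6≠0 swap→a[2]=6, slow++,fast++
slow=3 fast=4: a[fast]=0, fast++
slow=3 fast=5: a[fast]=4≠0 swap→a[3]=4, slow++,fast++
slow=4 fast=6: a[fast]=0, fast++
slow=4 fast=7: a[fast]=0, fast++
slow=4 fast=8: a[fast]=0, fast++
slow=4 fast=9: a[fast]=0, fast++
slow=4 fast=10: a[fast]=0, fast++
slow=4 fast=11: a[fast]=0, fast++
slow=4 fast=12: a[fast]=0, fast++
slow=4 fast=13: a[fast]=7≠0 swap→a[4]=7, slow++,fast++
slow=5 fast=14: a[fast]=0, fast++
slow=5 fast=15: a[fast]=4≠0 swap→a[5]=4, slow++,fast++
slow=6 fast=16: a[fast]=0, fast++
slow=6 fast=17: a[fast]=0, fast++
slow=6 fast=18: a[fast]=0, fast++
slow=6 fast=19: a[fast]=0, fast++

[4, 2, 6, 4, 7, 4, 0, 0, 0, 0, 0, 0, 0, 0, 0, 0, 0, 0, 0, 0]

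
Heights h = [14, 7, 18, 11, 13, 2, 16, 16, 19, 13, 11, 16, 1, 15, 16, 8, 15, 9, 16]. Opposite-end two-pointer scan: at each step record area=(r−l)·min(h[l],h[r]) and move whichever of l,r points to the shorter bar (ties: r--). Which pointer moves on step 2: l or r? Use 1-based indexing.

l

[1,19] min(14,16)*18=252 best=252 * → l++
[2,19] min(7,16)*17=119 best=252 → l++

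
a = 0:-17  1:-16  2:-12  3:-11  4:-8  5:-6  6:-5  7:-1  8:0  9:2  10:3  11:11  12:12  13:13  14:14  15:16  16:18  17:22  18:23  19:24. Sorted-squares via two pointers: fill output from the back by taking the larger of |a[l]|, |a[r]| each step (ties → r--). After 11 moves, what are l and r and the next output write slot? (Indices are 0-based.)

l=0 r=19: |-17|<=|24| out[19]=576, r--
l=0 r=18: |-17|<=|23| out[18]=529, r--
l=0 r=17: |-17|<=|22| out[17]=484, r--
l=0 r=16: |-17|<=|18| out[16]=324, r--
l=0 r=15: |-17|>|16| out[15]=289, l++
l=1 r=15: |-16|<=|16| out[14]=256, r--
l=1 r=14: |-16|>|14| out[13]=256, l++
l=2 r=14: |-12|<=|14| out[12]=196, r--
l=2 r=13: |-12|<=|13| out[11]=169, r--
l=2 r=12: |-12|<=|12| out[10]=144, r--
l=2 r=11: |-12|>|11| out[9]=144, l++

l=3, r=11, next write slot=8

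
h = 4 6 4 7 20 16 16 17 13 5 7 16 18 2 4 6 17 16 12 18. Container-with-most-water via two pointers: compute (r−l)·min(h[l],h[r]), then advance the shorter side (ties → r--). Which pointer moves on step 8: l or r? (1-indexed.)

r

l=1 r=20: min(4,18)*19=76 best=76 *, l++
l=2 r=20: min(6,18)*18=108 best=108 *, l++
l=3 r=20: min(4,18)*17=68 best=108, l++
l=4 r=20: min(7,18)*16=112 best=112 *, l++
l=5 r=20: min(20,18)*15=270 best=270 *, r--
l=5 r=19: min(20,12)*14=168 best=270, r--
l=5 r=18: min(20,16)*13=208 best=270, r--
l=5 r=17: min(20,17)*12=204 best=270, r--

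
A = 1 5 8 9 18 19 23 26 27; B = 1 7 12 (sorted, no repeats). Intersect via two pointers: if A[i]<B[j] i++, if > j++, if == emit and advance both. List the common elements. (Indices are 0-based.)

intersection = [1]

[i=0,j=0] 1==1 emit → i++,j++
[i=1,j=1] 5<7 → i++
[i=2,j=1] 8>7 → j++
[i=2,j=2] 8<12 → i++
[i=3,j=2] 9<12 → i++
[i=4,j=2] 18>12 → j++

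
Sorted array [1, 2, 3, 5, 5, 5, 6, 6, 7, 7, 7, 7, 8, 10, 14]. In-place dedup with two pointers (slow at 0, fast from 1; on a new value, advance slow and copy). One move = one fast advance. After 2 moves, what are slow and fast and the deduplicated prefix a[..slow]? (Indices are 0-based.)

(s=0,f=1) a[fast]=2≠a[slow]=1 write a[1]=2 → slow++,fast++
(s=1,f=2) a[fast]=3≠a[slow]=2 write a[2]=3 → slow++,fast++

slow=2, fast=3, prefix=[1, 2, 3]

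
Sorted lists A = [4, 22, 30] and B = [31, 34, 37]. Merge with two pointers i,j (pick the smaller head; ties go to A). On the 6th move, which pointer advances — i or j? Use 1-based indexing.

j

[i=1,j=1] A[i]=4<=B[j]=31 take 4 → i++
[i=2,j=1] A[i]=22<=B[j]=31 take 22 → i++
[i=3,j=1] A[i]=30<=B[j]=31 take 30 → i++
[i=4,j=1] A done, take B[j]=31 → j++
[i=4,j=2] A done, take B[j]=34 → j++
[i=4,j=3] A done, take B[j]=37 → j++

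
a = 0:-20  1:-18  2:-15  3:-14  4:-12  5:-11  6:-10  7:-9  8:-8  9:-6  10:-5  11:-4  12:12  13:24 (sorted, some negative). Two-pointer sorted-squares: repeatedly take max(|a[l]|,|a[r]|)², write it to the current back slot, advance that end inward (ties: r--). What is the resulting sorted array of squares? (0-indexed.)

[0,13] |-20|<=|24| out[13]=576 → r--
[0,12] |-20|>|12| out[12]=400 → l++
[1,12] |-18|>|12| out[11]=324 → l++
[2,12] |-15|>|12| out[10]=225 → l++
[3,12] |-14|>|12| out[9]=196 → l++
[4,12] |-12|<=|12| out[8]=144 → r--
[4,11] |-12|>|-4| out[7]=144 → l++
[5,11] |-11|>|-4| out[6]=121 → l++
[6,11] |-10|>|-4| out[5]=100 → l++
[7,11] |-9|>|-4| out[4]=81 → l++
[8,11] |-8|>|-4| out[3]=64 → l++
[9,11] |-6|>|-4| out[2]=36 → l++
[10,11] |-5|>|-4| out[1]=25 → l++
[11,11] |-4|<=|-4| out[0]=16 → r--

[16, 25, 36, 64, 81, 100, 121, 144, 144, 196, 225, 324, 400, 576]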